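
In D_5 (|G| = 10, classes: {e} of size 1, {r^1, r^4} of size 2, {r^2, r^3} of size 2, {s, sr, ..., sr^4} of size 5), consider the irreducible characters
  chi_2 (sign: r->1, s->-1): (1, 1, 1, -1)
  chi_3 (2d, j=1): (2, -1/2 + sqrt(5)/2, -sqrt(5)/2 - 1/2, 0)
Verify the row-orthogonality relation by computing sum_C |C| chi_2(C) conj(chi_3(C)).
Sum = 0; so <chi_2, chi_3> = 0 (distinct irreducibles are orthogonal).

Justification: Compute term by term over conjugacy classes (|C| * chi_2(C) * conj(chi_3(C))):
  1*(1)*conj(2) + 2*(1)*conj(-1/2 + sqrt(5)/2) + 2*(1)*conj(-sqrt(5)/2 - 1/2) + 5*(-1)*conj(0)
  = (2) + (-1 + sqrt(5)) + (-sqrt(5) - 1) + (0)
  = 0.
Dividing by |G| = 10 gives 0/10 = 0, matching the row-orthogonality relation <chi_2, chi_3> = [chi_2 = chi_3].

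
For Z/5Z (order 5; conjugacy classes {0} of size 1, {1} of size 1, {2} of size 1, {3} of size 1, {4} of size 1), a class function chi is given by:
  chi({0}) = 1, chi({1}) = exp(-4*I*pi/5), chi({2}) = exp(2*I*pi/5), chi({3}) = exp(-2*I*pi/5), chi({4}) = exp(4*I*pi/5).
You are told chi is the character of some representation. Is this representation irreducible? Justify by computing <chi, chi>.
Irreducible: <chi, chi> = 1.

Reasoning: <chi, chi> = (1/|G|) sum_C |C| * |chi(C)|^2 = (1/5)[1*|1|^2 + 1*|exp(-4*I*pi/5)|^2 + 1*|exp(2*I*pi/5)|^2 + 1*|exp(-2*I*pi/5)|^2 + 1*|exp(4*I*pi/5)|^2]
  = (1/5)[(1) + (1) + (1) + (1) + (1)] = 5/5 = 1.
(Exp terms are combined using exp(i*s)*conj(exp(i*t)) = exp(i*(s-t)), and sums of them are collapsed using the identity that for every m > 1 the m distinct m-th roots of unity sum to 0, e.g. 1 + exp(2*I*pi/3) + exp(-2*I*pi/3) = 0.)
A character is irreducible iff <chi, chi> = 1, so this representation is irreducible.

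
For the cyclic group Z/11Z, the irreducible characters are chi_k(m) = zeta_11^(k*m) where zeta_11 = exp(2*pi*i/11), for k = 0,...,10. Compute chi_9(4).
chi_9(4) = zeta_11^36 = exp(6*I*pi/11)

Argument: chi_9(4) = zeta_11^(9*4) = zeta_11^36. Since zeta_11^11 = 1, this equals zeta_11^3 = exp(2*pi*i*3/11) = exp(6*I*pi/11).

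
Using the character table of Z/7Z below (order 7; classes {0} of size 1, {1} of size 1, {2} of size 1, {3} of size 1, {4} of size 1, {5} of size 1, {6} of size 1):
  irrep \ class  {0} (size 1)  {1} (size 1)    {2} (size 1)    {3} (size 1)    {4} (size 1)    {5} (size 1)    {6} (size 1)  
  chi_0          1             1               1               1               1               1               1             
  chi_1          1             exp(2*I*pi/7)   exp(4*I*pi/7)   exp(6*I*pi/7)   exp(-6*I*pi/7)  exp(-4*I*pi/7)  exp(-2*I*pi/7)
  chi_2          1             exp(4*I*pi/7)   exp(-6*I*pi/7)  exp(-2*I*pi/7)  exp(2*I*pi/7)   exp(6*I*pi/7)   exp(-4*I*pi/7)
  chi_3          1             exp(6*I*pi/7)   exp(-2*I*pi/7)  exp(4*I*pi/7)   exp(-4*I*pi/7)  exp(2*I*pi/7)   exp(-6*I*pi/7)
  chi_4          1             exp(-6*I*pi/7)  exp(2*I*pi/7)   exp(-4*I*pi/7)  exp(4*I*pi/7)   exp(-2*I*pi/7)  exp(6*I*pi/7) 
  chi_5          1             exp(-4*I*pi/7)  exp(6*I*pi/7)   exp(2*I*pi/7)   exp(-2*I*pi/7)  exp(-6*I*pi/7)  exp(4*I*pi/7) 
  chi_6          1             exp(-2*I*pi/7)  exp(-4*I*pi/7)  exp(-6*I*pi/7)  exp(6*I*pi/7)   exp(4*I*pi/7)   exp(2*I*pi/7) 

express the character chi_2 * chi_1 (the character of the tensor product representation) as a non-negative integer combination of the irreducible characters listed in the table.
chi_2 tensor chi_1 = chi_3 (all other irreducibles have multiplicity 0).

Argument: The character of a tensor product is the pointwise product (chi_2 * chi_1)(C) = chi_2(C) * chi_1(C):
  {0}: (1)*(1), {1}: (exp(4*I*pi/7))*(exp(2*I*pi/7)), {2}: (exp(-6*I*pi/7))*(exp(4*I*pi/7)), {3}: (exp(-2*I*pi/7))*(exp(6*I*pi/7)), {4}: (exp(2*I*pi/7))*(exp(-6*I*pi/7)), {5}: (exp(6*I*pi/7))*(exp(-4*I*pi/7)), {6}: (exp(-4*I*pi/7))*(exp(-2*I*pi/7))
so (chi_2 * chi_1) takes values
  {0} -> 1, {1} -> exp(6*I*pi/7), {2} -> exp(-2*I*pi/7), {3} -> exp(4*I*pi/7), {4} -> exp(-4*I*pi/7), {5} -> exp(2*I*pi/7), {6} -> exp(-6*I*pi/7).
Now take the inner product of this character with each irreducible chi from the table, <chi_2*chi_1, chi> = (1/7) sum_C |C| (chi_2*chi_1)(C) conj(chi(C)):
  <chi_2*chi_1, chi_0> = (1/7)[1*(1)*conj(1) + 1*(exp(6*I*pi/7))*conj(1) + 1*(exp(-2*I*pi/7))*conj(1) + 1*(exp(4*I*pi/7))*conj(1) + 1*(exp(-4*I*pi/7))*conj(1) + 1*(exp(2*I*pi/7))*conj(1) + 1*(exp(-6*I*pi/7))*conj(1)]
      = (1/7)[(1) + (exp(6*I*pi/7)) + (exp(-2*I*pi/7)) + (exp(4*I*pi/7)) + (exp(-4*I*pi/7)) + (exp(2*I*pi/7)) + (exp(-6*I*pi/7))] = 0/7 = 0
  <chi_2*chi_1, chi_1> = (1/7)[1*(1)*conj(1) + 1*(exp(6*I*pi/7))*conj(exp(2*I*pi/7)) + 1*(exp(-2*I*pi/7))*conj(exp(4*I*pi/7)) + 1*(exp(4*I*pi/7))*conj(exp(6*I*pi/7)) + 1*(exp(-4*I*pi/7))*conj(exp(-6*I*pi/7)) + 1*(exp(2*I*pi/7))*conj(exp(-4*I*pi/7)) + 1*(exp(-6*I*pi/7))*conj(exp(-2*I*pi/7))]
      = (1/7)[(1) + (exp(4*I*pi/7)) + (exp(-6*I*pi/7)) + (exp(-2*I*pi/7)) + (exp(2*I*pi/7)) + (exp(6*I*pi/7)) + (exp(-4*I*pi/7))] = 0/7 = 0
  <chi_2*chi_1, chi_2> = (1/7)[1*(1)*conj(1) + 1*(exp(6*I*pi/7))*conj(exp(4*I*pi/7)) + 1*(exp(-2*I*pi/7))*conj(exp(-6*I*pi/7)) + 1*(exp(4*I*pi/7))*conj(exp(-2*I*pi/7)) + 1*(exp(-4*I*pi/7))*conj(exp(2*I*pi/7)) + 1*(exp(2*I*pi/7))*conj(exp(6*I*pi/7)) + 1*(exp(-6*I*pi/7))*conj(exp(-4*I*pi/7))]
      = (1/7)[(1) + (exp(2*I*pi/7)) + (exp(4*I*pi/7)) + (exp(6*I*pi/7)) + (exp(-6*I*pi/7)) + (exp(-4*I*pi/7)) + (exp(-2*I*pi/7))] = 0/7 = 0
  <chi_2*chi_1, chi_3> = (1/7)[1*(1)*conj(1) + 1*(exp(6*I*pi/7))*conj(exp(6*I*pi/7)) + 1*(exp(-2*I*pi/7))*conj(exp(-2*I*pi/7)) + 1*(exp(4*I*pi/7))*conj(exp(4*I*pi/7)) + 1*(exp(-4*I*pi/7))*conj(exp(-4*I*pi/7)) + 1*(exp(2*I*pi/7))*conj(exp(2*I*pi/7)) + 1*(exp(-6*I*pi/7))*conj(exp(-6*I*pi/7))]
      = (1/7)[(1) + (1) + (1) + (1) + (1) + (1) + (1)] = 7/7 = 1
  <chi_2*chi_1, chi_4> = (1/7)[1*(1)*conj(1) + 1*(exp(6*I*pi/7))*conj(exp(-6*I*pi/7)) + 1*(exp(-2*I*pi/7))*conj(exp(2*I*pi/7)) + 1*(exp(4*I*pi/7))*conj(exp(-4*I*pi/7)) + 1*(exp(-4*I*pi/7))*conj(exp(4*I*pi/7)) + 1*(exp(2*I*pi/7))*conj(exp(-2*I*pi/7)) + 1*(exp(-6*I*pi/7))*conj(exp(6*I*pi/7))]
      = (1/7)[(1) + (exp(-2*I*pi/7)) + (exp(-4*I*pi/7)) + (exp(-6*I*pi/7)) + (exp(6*I*pi/7)) + (exp(4*I*pi/7)) + (exp(2*I*pi/7))] = 0/7 = 0
  <chi_2*chi_1, chi_5> = (1/7)[1*(1)*conj(1) + 1*(exp(6*I*pi/7))*conj(exp(-4*I*pi/7)) + 1*(exp(-2*I*pi/7))*conj(exp(6*I*pi/7)) + 1*(exp(4*I*pi/7))*conj(exp(2*I*pi/7)) + 1*(exp(-4*I*pi/7))*conj(exp(-2*I*pi/7)) + 1*(exp(2*I*pi/7))*conj(exp(-6*I*pi/7)) + 1*(exp(-6*I*pi/7))*conj(exp(4*I*pi/7))]
      = (1/7)[(1) + (exp(-4*I*pi/7)) + (exp(6*I*pi/7)) + (exp(2*I*pi/7)) + (exp(-2*I*pi/7)) + (exp(-6*I*pi/7)) + (exp(4*I*pi/7))] = 0/7 = 0
  <chi_2*chi_1, chi_6> = (1/7)[1*(1)*conj(1) + 1*(exp(6*I*pi/7))*conj(exp(-2*I*pi/7)) + 1*(exp(-2*I*pi/7))*conj(exp(-4*I*pi/7)) + 1*(exp(4*I*pi/7))*conj(exp(-6*I*pi/7)) + 1*(exp(-4*I*pi/7))*conj(exp(6*I*pi/7)) + 1*(exp(2*I*pi/7))*conj(exp(4*I*pi/7)) + 1*(exp(-6*I*pi/7))*conj(exp(2*I*pi/7))]
      = (1/7)[(1) + (exp(-6*I*pi/7)) + (exp(2*I*pi/7)) + (exp(-4*I*pi/7)) + (exp(4*I*pi/7)) + (exp(-2*I*pi/7)) + (exp(6*I*pi/7))] = 0/7 = 0
(Exp terms are combined using exp(i*s)*conj(exp(i*t)) = exp(i*(s-t)), and sums of them are collapsed using the identity that for every m > 1 the m distinct m-th roots of unity sum to 0, e.g. 1 + exp(2*I*pi/3) + exp(-2*I*pi/3) = 0.)
Hence the multiplicities are chi_3: 1. Dimension check: dim(chi_2)*dim(chi_1) = 1*1 = 1 and sum (mult * dim) = 1*1 = 1.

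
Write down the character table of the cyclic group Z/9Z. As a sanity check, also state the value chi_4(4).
Character table of Z/9Z (irreps indexed chi_0,...,chi_8 with chi_k(m) = zeta_9^(k*m), zeta_9 = exp(2*pi*i/9)):
  irrep \ class  {0} (size 1)  {1} (size 1)    {2} (size 1)    {3} (size 1)    {4} (size 1)    {5} (size 1)    {6} (size 1)    {7} (size 1)    {8} (size 1)  
  chi_0          1             1               1               1               1               1               1               1               1             
  chi_1          1             exp(2*I*pi/9)   exp(4*I*pi/9)   exp(2*I*pi/3)   exp(8*I*pi/9)   exp(-8*I*pi/9)  exp(-2*I*pi/3)  exp(-4*I*pi/9)  exp(-2*I*pi/9)
  chi_2          1             exp(4*I*pi/9)   exp(8*I*pi/9)   exp(-2*I*pi/3)  exp(-2*I*pi/9)  exp(2*I*pi/9)   exp(2*I*pi/3)   exp(-8*I*pi/9)  exp(-4*I*pi/9)
  chi_3          1             exp(2*I*pi/3)   exp(-2*I*pi/3)  1               exp(2*I*pi/3)   exp(-2*I*pi/3)  1               exp(2*I*pi/3)   exp(-2*I*pi/3)
  chi_4          1             exp(8*I*pi/9)   exp(-2*I*pi/9)  exp(2*I*pi/3)   exp(-4*I*pi/9)  exp(4*I*pi/9)   exp(-2*I*pi/3)  exp(2*I*pi/9)   exp(-8*I*pi/9)
  chi_5          1             exp(-8*I*pi/9)  exp(2*I*pi/9)   exp(-2*I*pi/3)  exp(4*I*pi/9)   exp(-4*I*pi/9)  exp(2*I*pi/3)   exp(-2*I*pi/9)  exp(8*I*pi/9) 
  chi_6          1             exp(-2*I*pi/3)  exp(2*I*pi/3)   1               exp(-2*I*pi/3)  exp(2*I*pi/3)   1               exp(-2*I*pi/3)  exp(2*I*pi/3) 
  chi_7          1             exp(-4*I*pi/9)  exp(-8*I*pi/9)  exp(2*I*pi/3)   exp(2*I*pi/9)   exp(-2*I*pi/9)  exp(-2*I*pi/3)  exp(8*I*pi/9)   exp(4*I*pi/9) 
  chi_8          1             exp(-2*I*pi/9)  exp(-4*I*pi/9)  exp(-2*I*pi/3)  exp(-8*I*pi/9)  exp(8*I*pi/9)   exp(2*I*pi/3)   exp(4*I*pi/9)   exp(2*I*pi/9) 

Spot check: chi_4(4) = zeta_9^(4*4) = zeta_9^16 = exp(-4*I*pi/9).

Why: Z/9Z is abelian, so all 9 irreducible complex representations are 1-dimensional. They are given by chi_k(m) = zeta_9^(k*m) for k = 0,...,8. Row orthogonality: sum_m chi_k(m) conj(chi_l(m)) = 9 * [k = l].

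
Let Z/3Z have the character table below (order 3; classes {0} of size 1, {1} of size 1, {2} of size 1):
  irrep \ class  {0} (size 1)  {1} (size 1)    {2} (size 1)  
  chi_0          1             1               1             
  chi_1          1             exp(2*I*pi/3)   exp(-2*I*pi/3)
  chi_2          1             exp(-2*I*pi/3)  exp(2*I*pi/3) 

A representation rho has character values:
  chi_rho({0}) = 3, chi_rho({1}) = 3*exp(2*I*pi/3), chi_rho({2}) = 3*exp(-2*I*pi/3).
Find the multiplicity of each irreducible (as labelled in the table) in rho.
Multiplicities: chi_0: 0, chi_1: 3, chi_2: 0.

Justification: Use <chi_rho, chi> = (1/|G|) sum_C |C| * chi_rho(C) * conj(chi(C)) with |G| = 3 for each irreducible chi in the table:
  <chi_rho, chi_0> = (1/3)[1*(3)*conj(1) + 1*(3*exp(2*I*pi/3))*conj(1) + 1*(3*exp(-2*I*pi/3))*conj(1)]
      = (1/3)[(3) + (3*exp(2*I*pi/3)) + (3*exp(-2*I*pi/3))] = 0/3 = 0
  <chi_rho, chi_1> = (1/3)[1*(3)*conj(1) + 1*(3*exp(2*I*pi/3))*conj(exp(2*I*pi/3)) + 1*(3*exp(-2*I*pi/3))*conj(exp(-2*I*pi/3))]
      = (1/3)[(3) + (3) + (3)] = 9/3 = 3
  <chi_rho, chi_2> = (1/3)[1*(3)*conj(1) + 1*(3*exp(2*I*pi/3))*conj(exp(-2*I*pi/3)) + 1*(3*exp(-2*I*pi/3))*conj(exp(2*I*pi/3))]
      = (1/3)[(3) + (3*exp(-2*I*pi/3)) + (3*exp(2*I*pi/3))] = 0/3 = 0
(Exp terms are combined using exp(i*s)*conj(exp(i*t)) = exp(i*(s-t)), and sums of them are collapsed using the identity that for every m > 1 the m distinct m-th roots of unity sum to 0, e.g. 1 + exp(2*I*pi/3) + exp(-2*I*pi/3) = 0.)
Dimension check: dim(rho) = sum (mult * dim) = 0*1 + 3*1 + 0*1 = 3 = chi_rho(e) = 3.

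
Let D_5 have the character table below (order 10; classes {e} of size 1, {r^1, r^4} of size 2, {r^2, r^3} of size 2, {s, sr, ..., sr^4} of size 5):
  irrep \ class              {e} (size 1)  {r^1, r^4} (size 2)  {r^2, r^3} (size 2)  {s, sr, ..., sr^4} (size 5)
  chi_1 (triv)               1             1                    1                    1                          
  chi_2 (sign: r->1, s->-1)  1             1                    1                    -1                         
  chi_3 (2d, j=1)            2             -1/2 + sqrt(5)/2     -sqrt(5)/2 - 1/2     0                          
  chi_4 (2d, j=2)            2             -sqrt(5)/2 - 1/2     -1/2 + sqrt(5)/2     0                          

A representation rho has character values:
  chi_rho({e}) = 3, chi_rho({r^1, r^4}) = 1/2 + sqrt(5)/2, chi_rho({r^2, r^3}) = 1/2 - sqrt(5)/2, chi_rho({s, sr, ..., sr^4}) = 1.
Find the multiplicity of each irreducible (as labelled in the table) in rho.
Multiplicities: chi_1: 1, chi_2: 0, chi_3: 1, chi_4: 0.

Justification: Use <chi_rho, chi> = (1/|G|) sum_C |C| * chi_rho(C) * conj(chi(C)) with |G| = 10 for each irreducible chi in the table:
  <chi_rho, chi_1> = (1/10)[1*(3)*conj(1) + 2*(1/2 + sqrt(5)/2)*conj(1) + 2*(1/2 - sqrt(5)/2)*conj(1) + 5*(1)*conj(1)]
      = (1/10)[(3) + (1 + sqrt(5)) + (1 - sqrt(5)) + (5)] = 10/10 = 1
  <chi_rho, chi_2> = (1/10)[1*(3)*conj(1) + 2*(1/2 + sqrt(5)/2)*conj(1) + 2*(1/2 - sqrt(5)/2)*conj(1) + 5*(1)*conj(-1)]
      = (1/10)[(3) + (1 + sqrt(5)) + (1 - sqrt(5)) + (-5)] = 0/10 = 0
  <chi_rho, chi_3> = (1/10)[1*(3)*conj(2) + 2*(1/2 + sqrt(5)/2)*conj(-1/2 + sqrt(5)/2) + 2*(1/2 - sqrt(5)/2)*conj(-sqrt(5)/2 - 1/2) + 5*(1)*conj(0)]
      = (1/10)[(6) + (2) + (2) + (0)] = 10/10 = 1
  <chi_rho, chi_4> = (1/10)[1*(3)*conj(2) + 2*(1/2 + sqrt(5)/2)*conj(-sqrt(5)/2 - 1/2) + 2*(1/2 - sqrt(5)/2)*conj(-1/2 + sqrt(5)/2) + 5*(1)*conj(0)]
      = (1/10)[(6) + (-3 - sqrt(5)) + (-3 + sqrt(5)) + (0)] = 0/10 = 0
Dimension check: dim(rho) = sum (mult * dim) = 1*1 + 0*1 + 1*2 + 0*2 = 3 = chi_rho(e) = 3.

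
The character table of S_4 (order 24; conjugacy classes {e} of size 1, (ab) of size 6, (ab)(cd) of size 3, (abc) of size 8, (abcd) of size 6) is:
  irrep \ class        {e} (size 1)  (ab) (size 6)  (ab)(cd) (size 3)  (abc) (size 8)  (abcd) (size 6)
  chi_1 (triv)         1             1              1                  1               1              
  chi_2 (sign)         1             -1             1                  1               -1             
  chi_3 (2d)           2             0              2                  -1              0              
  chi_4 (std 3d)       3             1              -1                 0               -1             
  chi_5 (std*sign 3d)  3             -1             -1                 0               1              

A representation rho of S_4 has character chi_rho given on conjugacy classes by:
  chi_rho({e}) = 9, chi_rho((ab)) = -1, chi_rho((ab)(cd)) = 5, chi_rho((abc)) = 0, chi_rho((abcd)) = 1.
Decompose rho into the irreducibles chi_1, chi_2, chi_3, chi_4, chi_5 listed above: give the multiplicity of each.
Multiplicities: chi_1: 1, chi_2: 1, chi_3: 2, chi_4: 0, chi_5: 1.

Why: Use <chi_rho, chi> = (1/|G|) sum_C |C| * chi_rho(C) * conj(chi(C)) with |G| = 24 for each irreducible chi in the table:
  <chi_rho, chi_1> = (1/24)[1*(9)*conj(1) + 6*(-1)*conj(1) + 3*(5)*conj(1) + 8*(0)*conj(1) + 6*(1)*conj(1)]
      = (1/24)[(9) + (-6) + (15) + (0) + (6)] = 24/24 = 1
  <chi_rho, chi_2> = (1/24)[1*(9)*conj(1) + 6*(-1)*conj(-1) + 3*(5)*conj(1) + 8*(0)*conj(1) + 6*(1)*conj(-1)]
      = (1/24)[(9) + (6) + (15) + (0) + (-6)] = 24/24 = 1
  <chi_rho, chi_3> = (1/24)[1*(9)*conj(2) + 6*(-1)*conj(0) + 3*(5)*conj(2) + 8*(0)*conj(-1) + 6*(1)*conj(0)]
      = (1/24)[(18) + (0) + (30) + (0) + (0)] = 48/24 = 2
  <chi_rho, chi_4> = (1/24)[1*(9)*conj(3) + 6*(-1)*conj(1) + 3*(5)*conj(-1) + 8*(0)*conj(0) + 6*(1)*conj(-1)]
      = (1/24)[(27) + (-6) + (-15) + (0) + (-6)] = 0/24 = 0
  <chi_rho, chi_5> = (1/24)[1*(9)*conj(3) + 6*(-1)*conj(-1) + 3*(5)*conj(-1) + 8*(0)*conj(0) + 6*(1)*conj(1)]
      = (1/24)[(27) + (6) + (-15) + (0) + (6)] = 24/24 = 1
Dimension check: dim(rho) = sum (mult * dim) = 1*1 + 1*1 + 2*2 + 0*3 + 1*3 = 9 = chi_rho(e) = 9.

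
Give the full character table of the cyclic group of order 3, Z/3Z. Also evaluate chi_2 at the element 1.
Character table of Z/3Z (irreps indexed chi_0,...,chi_2 with chi_k(m) = zeta_3^(k*m), zeta_3 = exp(2*pi*i/3)):
  irrep \ class  {0} (size 1)  {1} (size 1)    {2} (size 1)  
  chi_0          1             1               1             
  chi_1          1             exp(2*I*pi/3)   exp(-2*I*pi/3)
  chi_2          1             exp(-2*I*pi/3)  exp(2*I*pi/3) 

Spot check: chi_2(1) = zeta_3^(2*1) = zeta_3^2 = exp(-2*I*pi/3).

Z/3Z is abelian, so all 3 irreducible complex representations are 1-dimensional. They are given by chi_k(m) = zeta_3^(k*m) for k = 0,...,2. Row orthogonality: sum_m chi_k(m) conj(chi_l(m)) = 3 * [k = l].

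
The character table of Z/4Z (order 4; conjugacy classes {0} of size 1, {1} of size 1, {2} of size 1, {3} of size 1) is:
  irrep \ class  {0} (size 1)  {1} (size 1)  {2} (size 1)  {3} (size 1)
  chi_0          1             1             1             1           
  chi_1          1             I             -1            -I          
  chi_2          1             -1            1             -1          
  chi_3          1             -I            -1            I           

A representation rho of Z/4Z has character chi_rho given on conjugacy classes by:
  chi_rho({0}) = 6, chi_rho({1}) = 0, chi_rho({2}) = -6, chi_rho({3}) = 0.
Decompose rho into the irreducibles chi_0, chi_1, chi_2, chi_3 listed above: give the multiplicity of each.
Multiplicities: chi_0: 0, chi_1: 3, chi_2: 0, chi_3: 3.

Details: Use <chi_rho, chi> = (1/|G|) sum_C |C| * chi_rho(C) * conj(chi(C)) with |G| = 4 for each irreducible chi in the table:
  <chi_rho, chi_0> = (1/4)[1*(6)*conj(1) + 1*(0)*conj(1) + 1*(-6)*conj(1) + 1*(0)*conj(1)]
      = (1/4)[(6) + (0) + (-6) + (0)] = 0/4 = 0
  <chi_rho, chi_1> = (1/4)[1*(6)*conj(1) + 1*(0)*conj(I) + 1*(-6)*conj(-1) + 1*(0)*conj(-I)]
      = (1/4)[(6) + (0) + (6) + (0)] = 12/4 = 3
  <chi_rho, chi_2> = (1/4)[1*(6)*conj(1) + 1*(0)*conj(-1) + 1*(-6)*conj(1) + 1*(0)*conj(-1)]
      = (1/4)[(6) + (0) + (-6) + (0)] = 0/4 = 0
  <chi_rho, chi_3> = (1/4)[1*(6)*conj(1) + 1*(0)*conj(-I) + 1*(-6)*conj(-1) + 1*(0)*conj(I)]
      = (1/4)[(6) + (0) + (6) + (0)] = 12/4 = 3
(Exp terms are combined using exp(i*s)*conj(exp(i*t)) = exp(i*(s-t)), and sums of them are collapsed using the identity that for every m > 1 the m distinct m-th roots of unity sum to 0, e.g. 1 + exp(2*I*pi/3) + exp(-2*I*pi/3) = 0.)
Dimension check: dim(rho) = sum (mult * dim) = 0*1 + 3*1 + 0*1 + 3*1 = 6 = chi_rho(e) = 6.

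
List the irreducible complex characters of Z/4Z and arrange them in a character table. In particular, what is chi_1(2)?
Character table of Z/4Z (irreps indexed chi_0,...,chi_3 with chi_k(m) = zeta_4^(k*m), zeta_4 = exp(2*pi*i/4)):
  irrep \ class  {0} (size 1)  {1} (size 1)  {2} (size 1)  {3} (size 1)
  chi_0          1             1             1             1           
  chi_1          1             I             -1            -I          
  chi_2          1             -1            1             -1          
  chi_3          1             -I            -1            I           

Spot check: chi_1(2) = zeta_4^(1*2) = zeta_4^2 = -1.

Working: Z/4Z is abelian, so all 4 irreducible complex representations are 1-dimensional. They are given by chi_k(m) = zeta_4^(k*m) for k = 0,...,3. Row orthogonality: sum_m chi_k(m) conj(chi_l(m)) = 4 * [k = l].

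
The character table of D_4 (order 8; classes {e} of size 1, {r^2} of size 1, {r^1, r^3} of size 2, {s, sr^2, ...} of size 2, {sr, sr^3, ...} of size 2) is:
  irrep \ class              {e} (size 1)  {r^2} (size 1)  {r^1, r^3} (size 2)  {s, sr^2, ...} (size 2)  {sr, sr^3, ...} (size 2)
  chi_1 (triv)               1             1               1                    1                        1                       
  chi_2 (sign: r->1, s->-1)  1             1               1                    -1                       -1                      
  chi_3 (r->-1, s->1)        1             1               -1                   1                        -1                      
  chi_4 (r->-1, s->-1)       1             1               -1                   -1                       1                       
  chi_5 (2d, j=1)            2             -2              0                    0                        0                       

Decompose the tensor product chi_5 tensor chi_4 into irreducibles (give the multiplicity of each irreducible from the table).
chi_5 tensor chi_4 = chi_5 (all other irreducibles have multiplicity 0).

Justification: The character of a tensor product is the pointwise product (chi_5 * chi_4)(C) = chi_5(C) * chi_4(C):
  {e}: (2)*(1), {r^2}: (-2)*(1), {r^1, r^3}: (0)*(-1), {s, sr^2, ...}: (0)*(-1), {sr, sr^3, ...}: (0)*(1)
so (chi_5 * chi_4) takes values
  {e} -> 2, {r^2} -> -2, {r^1, r^3} -> 0, {s, sr^2, ...} -> 0, {sr, sr^3, ...} -> 0.
Now take the inner product of this character with each irreducible chi from the table, <chi_5*chi_4, chi> = (1/8) sum_C |C| (chi_5*chi_4)(C) conj(chi(C)):
  <chi_5*chi_4, chi_1> = (1/8)[1*(2)*conj(1) + 1*(-2)*conj(1) + 2*(0)*conj(1) + 2*(0)*conj(1) + 2*(0)*conj(1)]
      = (1/8)[(2) + (-2) + (0) + (0) + (0)] = 0/8 = 0
  <chi_5*chi_4, chi_2> = (1/8)[1*(2)*conj(1) + 1*(-2)*conj(1) + 2*(0)*conj(1) + 2*(0)*conj(-1) + 2*(0)*conj(-1)]
      = (1/8)[(2) + (-2) + (0) + (0) + (0)] = 0/8 = 0
  <chi_5*chi_4, chi_3> = (1/8)[1*(2)*conj(1) + 1*(-2)*conj(1) + 2*(0)*conj(-1) + 2*(0)*conj(1) + 2*(0)*conj(-1)]
      = (1/8)[(2) + (-2) + (0) + (0) + (0)] = 0/8 = 0
  <chi_5*chi_4, chi_4> = (1/8)[1*(2)*conj(1) + 1*(-2)*conj(1) + 2*(0)*conj(-1) + 2*(0)*conj(-1) + 2*(0)*conj(1)]
      = (1/8)[(2) + (-2) + (0) + (0) + (0)] = 0/8 = 0
  <chi_5*chi_4, chi_5> = (1/8)[1*(2)*conj(2) + 1*(-2)*conj(-2) + 2*(0)*conj(0) + 2*(0)*conj(0) + 2*(0)*conj(0)]
      = (1/8)[(4) + (4) + (0) + (0) + (0)] = 8/8 = 1
Hence the multiplicities are chi_5: 1. Dimension check: dim(chi_5)*dim(chi_4) = 2*1 = 2 and sum (mult * dim) = 1*2 = 2.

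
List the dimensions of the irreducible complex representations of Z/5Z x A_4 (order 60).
Dimensions: 1, 1, 1, 1, 1, 1, 1, 1, 1, 1, 1, 1, 1, 1, 1, 3, 3, 3, 3, 3

Why: There are 20 irreducibles (= number of conjugacy classes). Their dimensions d_i satisfy sum d_i^2 = |G| = 60: 1 + 1 + 1 + 1 + 1 + 1 + 1 + 1 + 1 + 1 + 1 + 1 + 1 + 1 + 1 + 9 + 9 + 9 + 9 + 9 = 60. (For the product with Z/5Z: each of the 5 1-dim characters of Z/5Z tensors with each irrep of A_4, giving 5 copies of each A_4-dimension.)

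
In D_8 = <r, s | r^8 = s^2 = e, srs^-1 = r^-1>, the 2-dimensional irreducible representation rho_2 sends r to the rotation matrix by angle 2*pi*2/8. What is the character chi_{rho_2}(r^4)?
chi_{rho_2}(r^4) = 2*cos(2*pi*2*4/8) = 2

Details: rho_2(r^4) is rotation by angle 2*pi*2*4/8, whose trace is 2*cos(2*pi*2*4/8) = 2.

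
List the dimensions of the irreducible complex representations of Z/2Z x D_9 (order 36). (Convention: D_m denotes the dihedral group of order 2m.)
Dimensions: 1, 1, 1, 1, 2, 2, 2, 2, 2, 2, 2, 2

Explanation: There are 12 irreducibles (= number of conjugacy classes). Their dimensions d_i satisfy sum d_i^2 = |G| = 36: 1 + 1 + 1 + 1 + 4 + 4 + 4 + 4 + 4 + 4 + 4 + 4 = 36. (For the product with Z/2Z: each of the 2 1-dim characters of Z/2Z tensors with each irrep of D_9, giving 2 copies of each D_9-dimension.)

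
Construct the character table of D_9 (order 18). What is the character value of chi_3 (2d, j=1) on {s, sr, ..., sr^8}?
Conjugacy classes: {e} of size 1, {r^1, r^8} of size 2, {r^2, r^7} of size 2, {r^3, r^6} of size 2, {r^4, r^5} of size 2, {s, sr, ..., sr^8} of size 9.
Character table:
  irrep \ class              {e} (size 1)  {r^1, r^8} (size 2)  {r^2, r^7} (size 2)  {r^3, r^6} (size 2)  {r^4, r^5} (size 2)  {s, sr, ..., sr^8} (size 9)
  chi_1 (triv)               1             1                    1                    1                    1                    1                          
  chi_2 (sign: r->1, s->-1)  1             1                    1                    1                    1                    -1                         
  chi_3 (2d, j=1)            2             2*cos(2*pi/9)        2*cos(4*pi/9)        -1                   -2*cos(pi/9)         0                          
  chi_4 (2d, j=2)            2             2*cos(4*pi/9)        -2*cos(pi/9)         -1                   2*cos(2*pi/9)        0                          
  chi_5 (2d, j=3)            2             -1                   -1                   2                    -1                   0                          
  chi_6 (2d, j=4)            2             -2*cos(pi/9)         2*cos(2*pi/9)        -1                   2*cos(4*pi/9)        0                          

Spot check: chi_3 (2d, j=1) on {s, sr, ..., sr^8} = 0.

Argument: D_9 has order 2*9 = 18 with 6 conjugacy classes, hence 6 irreducibles. Sum of squared dims 1 + 1 + 4 + 4 + 4 + 4 = 18 = |G|. Linear characters come from the abelianisation; the 2-dimensional irreps have character r^k -> 2*cos(2*pi*j*k/9), reflections -> 0.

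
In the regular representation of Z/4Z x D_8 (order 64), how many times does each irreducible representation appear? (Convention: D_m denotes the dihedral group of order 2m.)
Each irreducible V_i of dimension d_i appears with multiplicity d_i, i.e. rho_reg = (direct sum over all irreducibles V_i) d_i V_i. The irreducible dimensions for Z/4Z x D_8 are 1, 1, 1, 1, 1, 1, 1, 1, 1, 1, 1, 1, 1, 1, 1, 1, 2, 2, 2, 2, 2, 2, 2, 2, 2, 2, 2, 2: 16 irreducibles of dimension 1, each with multiplicity 1; 12 irreducibles of dimension 2, each with multiplicity 2. Total dimension 16*1*1 + 12*2*2 = 64 = |G|.

General theorem: in the regular representation of a finite group G, each irreducible appears with multiplicity equal to its dimension. Check: dim(rho_reg) = sum d_i^2 = 1 + 1 + 1 + 1 + 1 + 1 + 1 + 1 + 1 + 1 + 1 + 1 + 1 + 1 + 1 + 1 + 4 + 4 + 4 + 4 + 4 + 4 + 4 + 4 + 4 + 4 + 4 + 4 = 64 = |G|.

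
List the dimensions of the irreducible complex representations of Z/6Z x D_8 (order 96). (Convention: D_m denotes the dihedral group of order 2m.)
Dimensions: 1, 1, 1, 1, 1, 1, 1, 1, 1, 1, 1, 1, 1, 1, 1, 1, 1, 1, 1, 1, 1, 1, 1, 1, 2, 2, 2, 2, 2, 2, 2, 2, 2, 2, 2, 2, 2, 2, 2, 2, 2, 2

Argument: There are 42 irreducibles (= number of conjugacy classes). Their dimensions d_i satisfy sum d_i^2 = |G| = 96: 1 + 1 + 1 + 1 + 1 + 1 + 1 + 1 + 1 + 1 + 1 + 1 + 1 + 1 + 1 + 1 + 1 + 1 + 1 + 1 + 1 + 1 + 1 + 1 + 4 + 4 + 4 + 4 + 4 + 4 + 4 + 4 + 4 + 4 + 4 + 4 + 4 + 4 + 4 + 4 + 4 + 4 = 96. (For the product with Z/6Z: each of the 6 1-dim characters of Z/6Z tensors with each irrep of D_8, giving 6 copies of each D_8-dimension.)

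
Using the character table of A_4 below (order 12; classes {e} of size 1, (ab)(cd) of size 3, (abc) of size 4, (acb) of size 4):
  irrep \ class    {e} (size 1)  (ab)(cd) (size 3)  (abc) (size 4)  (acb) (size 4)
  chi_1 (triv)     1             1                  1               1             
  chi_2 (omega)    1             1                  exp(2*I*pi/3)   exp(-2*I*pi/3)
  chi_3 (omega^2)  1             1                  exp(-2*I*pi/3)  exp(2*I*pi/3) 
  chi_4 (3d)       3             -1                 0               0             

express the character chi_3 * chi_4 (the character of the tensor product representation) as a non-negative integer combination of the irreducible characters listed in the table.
chi_3 tensor chi_4 = chi_4 (all other irreducibles have multiplicity 0).

Solution. The character of a tensor product is the pointwise product (chi_3 * chi_4)(C) = chi_3(C) * chi_4(C):
  {e}: (1)*(3), (ab)(cd): (1)*(-1), (abc): (exp(-2*I*pi/3))*(0), (acb): (exp(2*I*pi/3))*(0)
so (chi_3 * chi_4) takes values
  {e} -> 3, (ab)(cd) -> -1, (abc) -> 0, (acb) -> 0.
Now take the inner product of this character with each irreducible chi from the table, <chi_3*chi_4, chi> = (1/12) sum_C |C| (chi_3*chi_4)(C) conj(chi(C)):
  <chi_3*chi_4, chi_1> = (1/12)[1*(3)*conj(1) + 3*(-1)*conj(1) + 4*(0)*conj(1) + 4*(0)*conj(1)]
      = (1/12)[(3) + (-3) + (0) + (0)] = 0/12 = 0
  <chi_3*chi_4, chi_2> = (1/12)[1*(3)*conj(1) + 3*(-1)*conj(1) + 4*(0)*conj(exp(2*I*pi/3)) + 4*(0)*conj(exp(-2*I*pi/3))]
      = (1/12)[(3) + (-3) + (0) + (0)] = 0/12 = 0
  <chi_3*chi_4, chi_3> = (1/12)[1*(3)*conj(1) + 3*(-1)*conj(1) + 4*(0)*conj(exp(-2*I*pi/3)) + 4*(0)*conj(exp(2*I*pi/3))]
      = (1/12)[(3) + (-3) + (0) + (0)] = 0/12 = 0
  <chi_3*chi_4, chi_4> = (1/12)[1*(3)*conj(3) + 3*(-1)*conj(-1) + 4*(0)*conj(0) + 4*(0)*conj(0)]
      = (1/12)[(9) + (3) + (0) + (0)] = 12/12 = 1
(Exp terms are combined using exp(i*s)*conj(exp(i*t)) = exp(i*(s-t)), and sums of them are collapsed using the identity that for every m > 1 the m distinct m-th roots of unity sum to 0, e.g. 1 + exp(2*I*pi/3) + exp(-2*I*pi/3) = 0.)
Hence the multiplicities are chi_4: 1. Dimension check: dim(chi_3)*dim(chi_4) = 1*3 = 3 and sum (mult * dim) = 1*3 = 3.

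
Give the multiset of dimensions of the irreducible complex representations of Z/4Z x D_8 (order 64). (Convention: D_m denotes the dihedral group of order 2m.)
Dimensions: 1, 1, 1, 1, 1, 1, 1, 1, 1, 1, 1, 1, 1, 1, 1, 1, 2, 2, 2, 2, 2, 2, 2, 2, 2, 2, 2, 2

Proof sketch: There are 28 irreducibles (= number of conjugacy classes). Their dimensions d_i satisfy sum d_i^2 = |G| = 64: 1 + 1 + 1 + 1 + 1 + 1 + 1 + 1 + 1 + 1 + 1 + 1 + 1 + 1 + 1 + 1 + 4 + 4 + 4 + 4 + 4 + 4 + 4 + 4 + 4 + 4 + 4 + 4 = 64. (For the product with Z/4Z: each of the 4 1-dim characters of Z/4Z tensors with each irrep of D_8, giving 4 copies of each D_8-dimension.)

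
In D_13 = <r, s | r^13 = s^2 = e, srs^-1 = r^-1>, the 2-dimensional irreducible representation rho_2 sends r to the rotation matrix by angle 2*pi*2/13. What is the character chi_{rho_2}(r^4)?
chi_{rho_2}(r^4) = 2*cos(2*pi*2*4/13) = -2*cos(3*pi/13)

Justification: rho_2(r^4) is rotation by angle 2*pi*2*4/13, whose trace is 2*cos(2*pi*2*4/13) = -2*cos(3*pi/13).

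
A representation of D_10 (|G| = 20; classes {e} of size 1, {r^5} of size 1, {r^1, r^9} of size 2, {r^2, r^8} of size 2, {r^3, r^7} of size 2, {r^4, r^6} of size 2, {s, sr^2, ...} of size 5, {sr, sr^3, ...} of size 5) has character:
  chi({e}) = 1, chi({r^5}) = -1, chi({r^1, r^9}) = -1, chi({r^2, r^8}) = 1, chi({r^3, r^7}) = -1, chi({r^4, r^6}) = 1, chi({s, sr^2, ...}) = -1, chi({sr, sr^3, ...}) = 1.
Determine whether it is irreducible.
Irreducible: <chi, chi> = 1.

Argument: <chi, chi> = (1/|G|) sum_C |C| * |chi(C)|^2 = (1/20)[1*|1|^2 + 1*|-1|^2 + 2*|-1|^2 + 2*|1|^2 + 2*|-1|^2 + 2*|1|^2 + 5*|-1|^2 + 5*|1|^2]
  = (1/20)[(1) + (1) + (2) + (2) + (2) + (2) + (5) + (5)] = 20/20 = 1.
A character is irreducible iff <chi, chi> = 1, so this representation is irreducible.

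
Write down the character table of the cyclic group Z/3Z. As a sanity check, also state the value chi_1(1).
Character table of Z/3Z (irreps indexed chi_0,...,chi_2 with chi_k(m) = zeta_3^(k*m), zeta_3 = exp(2*pi*i/3)):
  irrep \ class  {0} (size 1)  {1} (size 1)    {2} (size 1)  
  chi_0          1             1               1             
  chi_1          1             exp(2*I*pi/3)   exp(-2*I*pi/3)
  chi_2          1             exp(-2*I*pi/3)  exp(2*I*pi/3) 

Spot check: chi_1(1) = zeta_3^(1*1) = zeta_3^1 = exp(2*I*pi/3).

Derivation: Z/3Z is abelian, so all 3 irreducible complex representations are 1-dimensional. They are given by chi_k(m) = zeta_3^(k*m) for k = 0,...,2. Row orthogonality: sum_m chi_k(m) conj(chi_l(m)) = 3 * [k = l].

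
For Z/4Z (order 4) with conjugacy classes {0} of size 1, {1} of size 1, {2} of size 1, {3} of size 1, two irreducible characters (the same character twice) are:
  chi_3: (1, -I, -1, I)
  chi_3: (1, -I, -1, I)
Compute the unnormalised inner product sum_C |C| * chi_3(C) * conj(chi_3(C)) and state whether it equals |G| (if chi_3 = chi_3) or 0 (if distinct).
Sum = 4 = |G| = 4; so <chi_3, chi_3> = 1 (norm-1 confirms irreducibility).

Derivation: Compute term by term over conjugacy classes (|C| * chi_3(C) * conj(chi_3(C))):
  1*(1)*conj(1) + 1*(-I)*conj(-I) + 1*(-1)*conj(-1) + 1*(I)*conj(I)
  = (1) + (1) + (1) + (1)
  = 4.
(Exp terms are combined using exp(i*s)*conj(exp(i*t)) = exp(i*(s-t)), and sums of them are collapsed using the identity that for every m > 1 the m distinct m-th roots of unity sum to 0, e.g. 1 + exp(2*I*pi/3) + exp(-2*I*pi/3) = 0.)
Dividing by |G| = 4 gives 4/4 = 1, matching the row-orthogonality relation <chi_3, chi_3> = [chi_3 = chi_3].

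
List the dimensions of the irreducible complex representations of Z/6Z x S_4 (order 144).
Dimensions: 1, 1, 1, 1, 1, 1, 1, 1, 1, 1, 1, 1, 2, 2, 2, 2, 2, 2, 3, 3, 3, 3, 3, 3, 3, 3, 3, 3, 3, 3

Reasoning: There are 30 irreducibles (= number of conjugacy classes). Their dimensions d_i satisfy sum d_i^2 = |G| = 144: 1 + 1 + 1 + 1 + 1 + 1 + 1 + 1 + 1 + 1 + 1 + 1 + 4 + 4 + 4 + 4 + 4 + 4 + 9 + 9 + 9 + 9 + 9 + 9 + 9 + 9 + 9 + 9 + 9 + 9 = 144. (For the product with Z/6Z: each of the 6 1-dim characters of Z/6Z tensors with each irrep of S_4, giving 6 copies of each S_4-dimension.)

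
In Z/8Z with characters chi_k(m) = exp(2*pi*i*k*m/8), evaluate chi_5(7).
chi_5(7) = zeta_8^35 = exp(3*I*pi/4)

Explanation: chi_5(7) = zeta_8^(5*7) = zeta_8^35. Since zeta_8^8 = 1, this equals zeta_8^3 = exp(2*pi*i*3/8) = exp(3*I*pi/4).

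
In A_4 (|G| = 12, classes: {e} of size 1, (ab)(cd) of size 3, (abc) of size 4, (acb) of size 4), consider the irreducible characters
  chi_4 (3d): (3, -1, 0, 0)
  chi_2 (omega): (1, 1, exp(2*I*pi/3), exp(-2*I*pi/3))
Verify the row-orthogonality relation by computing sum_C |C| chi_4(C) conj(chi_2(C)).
Sum = 0; so <chi_4, chi_2> = 0 (distinct irreducibles are orthogonal).

Why: Compute term by term over conjugacy classes (|C| * chi_4(C) * conj(chi_2(C))):
  1*(3)*conj(1) + 3*(-1)*conj(1) + 4*(0)*conj(exp(2*I*pi/3)) + 4*(0)*conj(exp(-2*I*pi/3))
  = (3) + (-3) + (0) + (0)
  = 0.
(Exp terms are combined using exp(i*s)*conj(exp(i*t)) = exp(i*(s-t)), and sums of them are collapsed using the identity that for every m > 1 the m distinct m-th roots of unity sum to 0, e.g. 1 + exp(2*I*pi/3) + exp(-2*I*pi/3) = 0.)
Dividing by |G| = 12 gives 0/12 = 0, matching the row-orthogonality relation <chi_4, chi_2> = [chi_4 = chi_2].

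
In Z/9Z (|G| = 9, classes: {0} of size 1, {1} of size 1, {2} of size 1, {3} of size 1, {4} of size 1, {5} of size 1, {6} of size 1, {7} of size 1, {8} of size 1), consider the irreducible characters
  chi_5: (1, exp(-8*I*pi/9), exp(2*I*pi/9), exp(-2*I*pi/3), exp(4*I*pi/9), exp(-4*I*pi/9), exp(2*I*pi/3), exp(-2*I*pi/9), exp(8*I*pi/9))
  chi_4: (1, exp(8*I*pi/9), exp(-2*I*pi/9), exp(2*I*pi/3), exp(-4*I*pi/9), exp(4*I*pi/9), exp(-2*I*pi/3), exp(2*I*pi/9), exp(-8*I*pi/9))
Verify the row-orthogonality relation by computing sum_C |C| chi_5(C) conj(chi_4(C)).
Sum = 0; so <chi_5, chi_4> = 0 (distinct irreducibles are orthogonal).

Proof sketch: Compute term by term over conjugacy classes (|C| * chi_5(C) * conj(chi_4(C))):
  1*(1)*conj(1) + 1*(exp(-8*I*pi/9))*conj(exp(8*I*pi/9)) + 1*(exp(2*I*pi/9))*conj(exp(-2*I*pi/9)) + 1*(exp(-2*I*pi/3))*conj(exp(2*I*pi/3)) + 1*(exp(4*I*pi/9))*conj(exp(-4*I*pi/9)) + 1*(exp(-4*I*pi/9))*conj(exp(4*I*pi/9)) + 1*(exp(2*I*pi/3))*conj(exp(-2*I*pi/3)) + 1*(exp(-2*I*pi/9))*conj(exp(2*I*pi/9)) + 1*(exp(8*I*pi/9))*conj(exp(-8*I*pi/9))
  = (1) + (exp(2*I*pi/9)) + (exp(4*I*pi/9)) + (exp(2*I*pi/3)) + (exp(8*I*pi/9)) + (exp(-8*I*pi/9)) + (exp(-2*I*pi/3)) + (exp(-4*I*pi/9)) + (exp(-2*I*pi/9))
  = 0.
(Exp terms are combined using exp(i*s)*conj(exp(i*t)) = exp(i*(s-t)), and sums of them are collapsed using the identity that for every m > 1 the m distinct m-th roots of unity sum to 0, e.g. 1 + exp(2*I*pi/3) + exp(-2*I*pi/3) = 0.)
Dividing by |G| = 9 gives 0/9 = 0, matching the row-orthogonality relation <chi_5, chi_4> = [chi_5 = chi_4].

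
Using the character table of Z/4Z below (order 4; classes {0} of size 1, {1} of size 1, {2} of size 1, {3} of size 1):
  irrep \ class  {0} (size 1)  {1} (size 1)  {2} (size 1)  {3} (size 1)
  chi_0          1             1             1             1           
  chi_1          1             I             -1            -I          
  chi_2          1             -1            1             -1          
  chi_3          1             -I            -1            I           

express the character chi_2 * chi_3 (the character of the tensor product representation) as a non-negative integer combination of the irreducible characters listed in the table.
chi_2 tensor chi_3 = chi_1 (all other irreducibles have multiplicity 0).

Working: The character of a tensor product is the pointwise product (chi_2 * chi_3)(C) = chi_2(C) * chi_3(C):
  {0}: (1)*(1), {1}: (-1)*(-I), {2}: (1)*(-1), {3}: (-1)*(I)
so (chi_2 * chi_3) takes values
  {0} -> 1, {1} -> I, {2} -> -1, {3} -> -I.
Now take the inner product of this character with each irreducible chi from the table, <chi_2*chi_3, chi> = (1/4) sum_C |C| (chi_2*chi_3)(C) conj(chi(C)):
  <chi_2*chi_3, chi_0> = (1/4)[1*(1)*conj(1) + 1*(I)*conj(1) + 1*(-1)*conj(1) + 1*(-I)*conj(1)]
      = (1/4)[(1) + (I) + (-1) + (-I)] = 0/4 = 0
  <chi_2*chi_3, chi_1> = (1/4)[1*(1)*conj(1) + 1*(I)*conj(I) + 1*(-1)*conj(-1) + 1*(-I)*conj(-I)]
      = (1/4)[(1) + (1) + (1) + (1)] = 4/4 = 1
  <chi_2*chi_3, chi_2> = (1/4)[1*(1)*conj(1) + 1*(I)*conj(-1) + 1*(-1)*conj(1) + 1*(-I)*conj(-1)]
      = (1/4)[(1) + (-I) + (-1) + (I)] = 0/4 = 0
  <chi_2*chi_3, chi_3> = (1/4)[1*(1)*conj(1) + 1*(I)*conj(-I) + 1*(-1)*conj(-1) + 1*(-I)*conj(I)]
      = (1/4)[(1) + (-1) + (1) + (-1)] = 0/4 = 0
(Exp terms are combined using exp(i*s)*conj(exp(i*t)) = exp(i*(s-t)), and sums of them are collapsed using the identity that for every m > 1 the m distinct m-th roots of unity sum to 0, e.g. 1 + exp(2*I*pi/3) + exp(-2*I*pi/3) = 0.)
Hence the multiplicities are chi_1: 1. Dimension check: dim(chi_2)*dim(chi_3) = 1*1 = 1 and sum (mult * dim) = 1*1 = 1.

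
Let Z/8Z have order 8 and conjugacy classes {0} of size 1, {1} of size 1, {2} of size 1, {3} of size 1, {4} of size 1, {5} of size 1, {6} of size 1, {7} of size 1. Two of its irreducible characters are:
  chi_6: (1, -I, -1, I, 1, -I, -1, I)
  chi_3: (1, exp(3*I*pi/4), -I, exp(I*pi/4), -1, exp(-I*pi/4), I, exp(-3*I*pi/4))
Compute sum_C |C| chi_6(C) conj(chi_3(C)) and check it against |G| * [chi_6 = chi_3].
Sum = 0; so <chi_6, chi_3> = 0 (distinct irreducibles are orthogonal).

Justification: Compute term by term over conjugacy classes (|C| * chi_6(C) * conj(chi_3(C))):
  1*(1)*conj(1) + 1*(-I)*conj(exp(3*I*pi/4)) + 1*(-1)*conj(-I) + 1*(I)*conj(exp(I*pi/4)) + 1*(1)*conj(-1) + 1*(-I)*conj(exp(-I*pi/4)) + 1*(-1)*conj(I) + 1*(I)*conj(exp(-3*I*pi/4))
  = (1) + (-exp(-I*pi/4)) + (-I) + (exp(I*pi/4)) + (-1) + (-exp(3*I*pi/4)) + (I) + (exp(-3*I*pi/4))
  = 0.
(Exp terms are combined using exp(i*s)*conj(exp(i*t)) = exp(i*(s-t)), and sums of them are collapsed using the identity that for every m > 1 the m distinct m-th roots of unity sum to 0, e.g. 1 + exp(2*I*pi/3) + exp(-2*I*pi/3) = 0.)
Dividing by |G| = 8 gives 0/8 = 0, matching the row-orthogonality relation <chi_6, chi_3> = [chi_6 = chi_3].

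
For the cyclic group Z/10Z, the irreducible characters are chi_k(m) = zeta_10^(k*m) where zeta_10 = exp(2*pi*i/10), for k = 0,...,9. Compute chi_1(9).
chi_1(9) = zeta_10^9 = exp(-I*pi/5)

Details: chi_1(9) = zeta_10^(1*9) = zeta_10^9. Since zeta_10^10 = 1, this equals zeta_10^9 = exp(2*pi*i*9/10) = exp(-I*pi/5).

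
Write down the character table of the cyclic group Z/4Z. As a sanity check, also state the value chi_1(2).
Character table of Z/4Z (irreps indexed chi_0,...,chi_3 with chi_k(m) = zeta_4^(k*m), zeta_4 = exp(2*pi*i/4)):
  irrep \ class  {0} (size 1)  {1} (size 1)  {2} (size 1)  {3} (size 1)
  chi_0          1             1             1             1           
  chi_1          1             I             -1            -I          
  chi_2          1             -1            1             -1          
  chi_3          1             -I            -1            I           

Spot check: chi_1(2) = zeta_4^(1*2) = zeta_4^2 = -1.

Proof sketch: Z/4Z is abelian, so all 4 irreducible complex representations are 1-dimensional. They are given by chi_k(m) = zeta_4^(k*m) for k = 0,...,3. Row orthogonality: sum_m chi_k(m) conj(chi_l(m)) = 4 * [k = l].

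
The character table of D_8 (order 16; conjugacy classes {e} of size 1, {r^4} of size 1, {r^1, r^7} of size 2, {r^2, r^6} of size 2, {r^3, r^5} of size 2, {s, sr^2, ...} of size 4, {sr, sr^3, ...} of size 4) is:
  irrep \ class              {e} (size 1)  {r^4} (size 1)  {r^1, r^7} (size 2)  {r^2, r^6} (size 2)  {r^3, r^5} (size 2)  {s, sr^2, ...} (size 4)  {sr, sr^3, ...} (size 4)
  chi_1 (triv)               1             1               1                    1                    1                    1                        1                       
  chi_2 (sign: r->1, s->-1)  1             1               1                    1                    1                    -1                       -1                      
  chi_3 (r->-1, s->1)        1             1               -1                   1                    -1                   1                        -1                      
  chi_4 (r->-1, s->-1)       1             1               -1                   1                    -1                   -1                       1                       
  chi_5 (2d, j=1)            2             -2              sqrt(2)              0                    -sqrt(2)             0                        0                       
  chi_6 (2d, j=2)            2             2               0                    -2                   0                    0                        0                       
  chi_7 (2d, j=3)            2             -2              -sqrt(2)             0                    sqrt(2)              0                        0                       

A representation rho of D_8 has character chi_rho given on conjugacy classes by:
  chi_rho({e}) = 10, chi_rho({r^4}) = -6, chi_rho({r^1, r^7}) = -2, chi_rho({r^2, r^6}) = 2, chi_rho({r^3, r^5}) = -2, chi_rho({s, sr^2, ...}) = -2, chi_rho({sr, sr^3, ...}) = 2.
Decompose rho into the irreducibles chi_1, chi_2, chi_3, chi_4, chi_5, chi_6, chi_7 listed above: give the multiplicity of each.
Multiplicities: chi_1: 0, chi_2: 0, chi_3: 0, chi_4: 2, chi_5: 2, chi_6: 0, chi_7: 2.

Working: Use <chi_rho, chi> = (1/|G|) sum_C |C| * chi_rho(C) * conj(chi(C)) with |G| = 16 for each irreducible chi in the table:
  <chi_rho, chi_1> = (1/16)[1*(10)*conj(1) + 1*(-6)*conj(1) + 2*(-2)*conj(1) + 2*(2)*conj(1) + 2*(-2)*conj(1) + 4*(-2)*conj(1) + 4*(2)*conj(1)]
      = (1/16)[(10) + (-6) + (-4) + (4) + (-4) + (-8) + (8)] = 0/16 = 0
  <chi_rho, chi_2> = (1/16)[1*(10)*conj(1) + 1*(-6)*conj(1) + 2*(-2)*conj(1) + 2*(2)*conj(1) + 2*(-2)*conj(1) + 4*(-2)*conj(-1) + 4*(2)*conj(-1)]
      = (1/16)[(10) + (-6) + (-4) + (4) + (-4) + (8) + (-8)] = 0/16 = 0
  <chi_rho, chi_3> = (1/16)[1*(10)*conj(1) + 1*(-6)*conj(1) + 2*(-2)*conj(-1) + 2*(2)*conj(1) + 2*(-2)*conj(-1) + 4*(-2)*conj(1) + 4*(2)*conj(-1)]
      = (1/16)[(10) + (-6) + (4) + (4) + (4) + (-8) + (-8)] = 0/16 = 0
  <chi_rho, chi_4> = (1/16)[1*(10)*conj(1) + 1*(-6)*conj(1) + 2*(-2)*conj(-1) + 2*(2)*conj(1) + 2*(-2)*conj(-1) + 4*(-2)*conj(-1) + 4*(2)*conj(1)]
      = (1/16)[(10) + (-6) + (4) + (4) + (4) + (8) + (8)] = 32/16 = 2
  <chi_rho, chi_5> = (1/16)[1*(10)*conj(2) + 1*(-6)*conj(-2) + 2*(-2)*conj(sqrt(2)) + 2*(2)*conj(0) + 2*(-2)*conj(-sqrt(2)) + 4*(-2)*conj(0) + 4*(2)*conj(0)]
      = (1/16)[(20) + (12) + (-4*sqrt(2)) + (0) + (4*sqrt(2)) + (0) + (0)] = 32/16 = 2
  <chi_rho, chi_6> = (1/16)[1*(10)*conj(2) + 1*(-6)*conj(2) + 2*(-2)*conj(0) + 2*(2)*conj(-2) + 2*(-2)*conj(0) + 4*(-2)*conj(0) + 4*(2)*conj(0)]
      = (1/16)[(20) + (-12) + (0) + (-8) + (0) + (0) + (0)] = 0/16 = 0
  <chi_rho, chi_7> = (1/16)[1*(10)*conj(2) + 1*(-6)*conj(-2) + 2*(-2)*conj(-sqrt(2)) + 2*(2)*conj(0) + 2*(-2)*conj(sqrt(2)) + 4*(-2)*conj(0) + 4*(2)*conj(0)]
      = (1/16)[(20) + (12) + (4*sqrt(2)) + (0) + (-4*sqrt(2)) + (0) + (0)] = 32/16 = 2
Dimension check: dim(rho) = sum (mult * dim) = 0*1 + 0*1 + 0*1 + 2*1 + 2*2 + 0*2 + 2*2 = 10 = chi_rho(e) = 10.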